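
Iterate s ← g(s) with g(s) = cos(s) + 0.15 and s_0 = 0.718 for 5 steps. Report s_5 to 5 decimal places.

0.84959

s_1 = g(0.718000) = 0.903123
s_2 = g(0.903123) = 0.769161
s_3 = g(0.769161) = 0.868495
s_4 = g(0.868495) = 0.795976
s_5 = g(0.795976) = 0.849587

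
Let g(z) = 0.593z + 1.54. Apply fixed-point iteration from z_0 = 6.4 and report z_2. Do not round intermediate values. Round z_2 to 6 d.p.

z_1 = g(6.400000) = 5.335200
z_2 = g(5.335200) = 4.703774

4.703774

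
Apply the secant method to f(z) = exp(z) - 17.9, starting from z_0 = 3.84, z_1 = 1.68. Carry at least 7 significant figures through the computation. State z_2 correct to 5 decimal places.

Secant update: z_(k+1) = z_k − f(z_k)·(z_k − z_(k-1))/(f(z_k) − f(z_(k-1))).
f(z_0) = 28.625474, f(z_1) = -12.534444
z_2 = 1.680000 - (-12.534444)·(1.680000 - 3.840000)/(-12.534444 - (28.625474)) = 2.337786; f(z_2) = -7.541727

2.33779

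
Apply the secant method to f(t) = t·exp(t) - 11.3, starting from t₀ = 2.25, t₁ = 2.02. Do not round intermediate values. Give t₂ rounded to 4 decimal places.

1.8724

f(t_0) = 10.047406, f(t_1) = 3.927416
t_2 = 2.020000 - (3.927416)·(2.020000 - 2.250000)/(3.927416 - (10.047406)) = 1.872401; f(t_2) = 0.877892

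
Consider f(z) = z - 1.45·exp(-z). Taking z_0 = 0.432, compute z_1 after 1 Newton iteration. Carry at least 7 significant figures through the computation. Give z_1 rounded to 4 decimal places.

0.6944

f'(z) = 1 + 1.45·exp(-z)
z_0 = 0.432000: f = -0.509354, f' = 1.941354 → z_1 = 0.432000 - (-0.509354)/(1.941354) = 0.694370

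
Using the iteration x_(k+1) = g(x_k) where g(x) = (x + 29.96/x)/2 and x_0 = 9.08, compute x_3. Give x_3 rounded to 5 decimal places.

x_1 = g(9.080000) = 6.189780
x_2 = g(6.189780) = 5.515008
x_3 = g(5.515008) = 5.473729

5.47373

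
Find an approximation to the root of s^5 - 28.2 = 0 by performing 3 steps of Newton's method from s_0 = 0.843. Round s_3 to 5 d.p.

Newton update: s ← s − f(s)/f'(s).
f'(s) = 5s^4
s_0 = 0.843000: f = -27.774266, f' = 2.525110 → s_1 = 0.843000 - (-27.774266)/(2.525110) = 11.842230
s_1 = 11.842230: f = 232870.739462, f' = 98334.069614 → s_2 = 11.842230 - (232870.739462)/(98334.069614) = 9.474071
s_2 = 9.474071: f = 76299.675902, f' = 40282.512055 → s_3 = 9.474071 - (76299.675902)/(40282.512055) = 7.579957

7.57996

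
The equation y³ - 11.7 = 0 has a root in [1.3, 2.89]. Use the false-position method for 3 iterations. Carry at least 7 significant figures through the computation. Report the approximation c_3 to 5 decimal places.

False-position update: c = (a·f(b) − b·f(a))/(f(b) − f(a)); replace the endpoint whose sign matches f(c).
f(1.300000) = -9.503000, f(2.890000) = 12.437569
step 1: c = 1.988668, f(c) = -3.835214 < 0 → new bracket [1.988668, 2.890000]
step 2: c = 2.201096, f(c) = -1.036071 < 0 → new bracket [2.201096, 2.890000]
step 3: c = 2.254071, f(c) = -0.247442 < 0 → new bracket [2.254071, 2.890000]

2.25407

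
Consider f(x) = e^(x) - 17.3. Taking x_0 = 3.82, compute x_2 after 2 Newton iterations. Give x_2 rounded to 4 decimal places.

f'(x) = e^(x)
x_0 = 3.820000: f = 28.304208, f' = 45.604208 → x_1 = 3.820000 - (28.304208)/(45.604208) = 3.199351
x_1 = 3.199351: f = 7.216613, f' = 24.516613 → x_2 = 3.199351 - (7.216613)/(24.516613) = 2.904995

2.9050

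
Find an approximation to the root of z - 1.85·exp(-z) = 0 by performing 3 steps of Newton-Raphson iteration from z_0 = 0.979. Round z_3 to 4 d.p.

0.8171

f'(z) = 1 + 1.85·exp(-z)
z_0 = 0.979000: f = 0.283980, f' = 1.695020 → z_1 = 0.979000 - (0.283980)/(1.695020) = 0.811462
z_1 = 0.811462: f = -0.010323, f' = 1.821785 → z_2 = 0.811462 - (-0.010323)/(1.821785) = 0.817128
z_2 = 0.817128: f = -0.000013, f' = 1.817142 → z_3 = 0.817128 - (-0.000013)/(1.817142) = 0.817136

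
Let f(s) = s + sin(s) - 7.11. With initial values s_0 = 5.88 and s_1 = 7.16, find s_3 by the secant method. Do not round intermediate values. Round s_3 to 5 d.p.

f(s_0) = -1.622350, f(s_1) = 0.818705
s_2 = 7.160000 - (0.818705)·(7.160000 - 5.880000)/(0.818705 - (-1.622350)) = 6.730701; f(s_2) = 0.053428
s_3 = 6.730701 - (0.053428)·(6.730701 - 7.160000)/(0.053428 - (0.818705)) = 6.700729; f(s_3) = -0.003754

6.70073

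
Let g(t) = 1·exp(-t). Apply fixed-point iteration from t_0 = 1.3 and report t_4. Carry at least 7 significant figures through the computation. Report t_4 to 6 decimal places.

0.626887

t_1 = g(1.300000) = 0.272532
t_2 = g(0.272532) = 0.761449
t_3 = g(0.761449) = 0.466989
t_4 = g(0.466989) = 0.626887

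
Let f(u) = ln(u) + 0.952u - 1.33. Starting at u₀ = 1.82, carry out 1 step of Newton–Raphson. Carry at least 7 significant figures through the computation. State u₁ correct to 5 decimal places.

Newton update: u ← u − f(u)/f'(u).
f'(u) = 1/u + 0.952
u_0 = 1.820000: f = 1.001477, f' = 1.501451 → u_1 = 1.820000 - (1.001477)/(1.501451) = 1.152994

1.15299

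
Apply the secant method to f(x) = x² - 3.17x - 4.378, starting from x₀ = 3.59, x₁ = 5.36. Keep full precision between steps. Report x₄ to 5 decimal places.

4.21047

f(x_0) = -2.870200, f(x_1) = 7.360400
x_2 = 5.360000 - (7.360400)·(5.360000 - 3.590000)/(7.360400 - (-2.870200)) = 4.086574; f(x_2) = -0.632351
x_3 = 4.086574 - (-0.632351)·(4.086574 - 5.360000)/(-0.632351 - (7.360400)) = 4.187322; f(x_3) = -0.118145
x_4 = 4.187322 - (-0.118145)·(4.187322 - 4.086574)/(-0.118145 - (-0.632351)) = 4.210470; f(x_4) = 0.002868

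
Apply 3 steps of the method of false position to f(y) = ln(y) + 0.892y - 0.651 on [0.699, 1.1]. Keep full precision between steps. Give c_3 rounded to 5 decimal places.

0.87703

False-position update: c = (a·f(b) − b·f(a))/(f(b) − f(a)); replace the endpoint whose sign matches f(c).
f(0.699000) = -0.385597, f(1.100000) = 0.425510
step 1: c = 0.889634, f(c) = 0.025608 > 0 → new bracket [0.699000, 0.889634]
step 2: c = 0.877762, f(c) = 0.001584 > 0 → new bracket [0.699000, 0.877762]
step 3: c = 0.877031, f(c) = 0.000098 > 0 → new bracket [0.699000, 0.877031]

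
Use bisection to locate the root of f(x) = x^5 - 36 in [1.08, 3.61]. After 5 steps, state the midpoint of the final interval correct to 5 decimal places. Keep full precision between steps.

2.06828

f(1.080000) = -34.530672, f(3.610000) = 577.106626 (opposite signs)
step 1: m = 2.345000, f(m) = 34.911102 > 0 → root in [1.080000, 2.345000]
step 2: m = 1.712500, f(m) = -21.271691 < 0 → root in [1.712500, 2.345000]
step 3: m = 2.028750, f(m) = -1.632918 < 0 → root in [2.028750, 2.345000]
step 4: m = 2.186875, f(m) = 14.017249 > 0 → root in [2.028750, 2.186875]
step 5: m = 2.107812, f(m) = 5.606375 > 0 → root in [2.028750, 2.107812]
Midpoint of [2.028750, 2.107812] = 2.068281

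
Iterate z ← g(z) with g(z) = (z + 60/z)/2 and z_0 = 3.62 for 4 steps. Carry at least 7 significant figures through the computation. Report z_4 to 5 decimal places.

z_1 = g(3.620000) = 10.097293
z_2 = g(10.097293) = 8.019740
z_3 = g(8.019740) = 7.750640
z_4 = g(7.750640) = 7.745968

7.74597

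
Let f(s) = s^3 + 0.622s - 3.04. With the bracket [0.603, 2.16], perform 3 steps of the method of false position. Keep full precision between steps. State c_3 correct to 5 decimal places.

1.23634

False-position update: c = (a·f(b) − b·f(a))/(f(b) − f(a)); replace the endpoint whose sign matches f(c).
f(0.603000) = -2.445678, f(2.160000) = 8.381216
step 1: c = 0.954709, f(c) = -1.575982 < 0 → new bracket [0.954709, 2.160000]
step 2: c = 1.145478, f(c) = -0.824510 < 0 → new bracket [1.145478, 2.160000]
step 3: c = 1.236343, f(c) = -0.381189 < 0 → new bracket [1.236343, 2.160000]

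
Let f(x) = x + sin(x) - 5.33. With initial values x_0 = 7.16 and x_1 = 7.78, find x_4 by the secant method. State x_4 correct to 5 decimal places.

5.79756

f(x_0) = 2.598705, f(x_1) = 3.447265
x_2 = 7.780000 - (3.447265)·(7.780000 - 7.160000)/(3.447265 - (2.598705)) = 5.261255; f(x_2) = -0.921862
x_3 = 5.261255 - (-0.921862)·(5.261255 - 7.780000)/(-0.921862 - (3.447265)) = 5.792696; f(x_3) = -0.008361
x_4 = 5.792696 - (-0.008361)·(5.792696 - 5.261255)/(-0.008361 - (-0.921862)) = 5.797560; f(x_4) = 0.000799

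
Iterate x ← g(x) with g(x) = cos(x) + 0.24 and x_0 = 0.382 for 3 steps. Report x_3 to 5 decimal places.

1.04681

x_1 = g(0.382000) = 1.167921
x_2 = g(1.167921) = 0.632065
x_3 = g(0.632065) = 1.046809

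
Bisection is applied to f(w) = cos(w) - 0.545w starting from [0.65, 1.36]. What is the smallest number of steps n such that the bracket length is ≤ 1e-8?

Initial width b − a = 1.36 − 0.65 = 0.710000.
After n steps the width is (b−a)/2^n; need (b−a)/2^n ≤ 1e-8.
So n ≥ log₂(0.710000/1e-8) = log₂(71000000.0000) ≈ 26.0813.
Hence n = 27.

27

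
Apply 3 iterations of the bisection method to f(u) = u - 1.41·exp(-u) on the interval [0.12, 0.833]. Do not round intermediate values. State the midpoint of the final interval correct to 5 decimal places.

0.69931

f(0.120000) = -1.130558, f(0.833000) = 0.220012 (opposite signs)
step 1: m = 0.476500, f(m) = -0.399044 < 0 → root in [0.476500, 0.833000]
step 2: m = 0.654750, f(m) = -0.077846 < 0 → root in [0.654750, 0.833000]
step 3: m = 0.743875, f(m) = 0.073746 > 0 → root in [0.654750, 0.743875]
Midpoint of [0.654750, 0.743875] = 0.699313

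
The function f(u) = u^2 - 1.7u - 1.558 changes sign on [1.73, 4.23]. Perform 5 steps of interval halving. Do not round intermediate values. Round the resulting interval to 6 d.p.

[2.355000, 2.433125]

f(1.730000) = -1.506100, f(4.230000) = 9.143900 (opposite signs)
step 1: m = 2.980000, f(m) = 2.256400 > 0 → root in [1.730000, 2.980000]
step 2: m = 2.355000, f(m) = -0.015475 < 0 → root in [2.355000, 2.980000]
step 3: m = 2.667500, f(m) = 1.022806 > 0 → root in [2.355000, 2.667500]
step 4: m = 2.511250, f(m) = 0.479252 > 0 → root in [2.355000, 2.511250]
step 5: m = 2.433125, f(m) = 0.225785 > 0 → root in [2.355000, 2.433125]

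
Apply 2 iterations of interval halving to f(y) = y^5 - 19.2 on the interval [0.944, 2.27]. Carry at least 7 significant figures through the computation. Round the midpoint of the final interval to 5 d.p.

f(0.944000) = -18.450348, f(2.270000) = 41.073899 (opposite signs)
step 1: m = 1.607000, f(m) = -8.482848 < 0 → root in [1.607000, 2.270000]
step 2: m = 1.938500, f(m) = 8.173418 > 0 → root in [1.607000, 1.938500]
Midpoint of [1.607000, 1.938500] = 1.772750

1.77275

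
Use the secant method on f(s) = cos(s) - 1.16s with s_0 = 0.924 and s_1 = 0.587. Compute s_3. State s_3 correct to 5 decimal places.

Secant update: s_(k+1) = s_k − f(s_k)·(s_k − s_(k-1))/(f(s_k) − f(s_(k-1))).
f(s_0) = -0.469207, f(s_1) = 0.151686
s_2 = 0.587000 - (0.151686)·(0.587000 - 0.924000)/(0.151686 - (-0.469207)) = 0.669330; f(s_2) = 0.007815
s_3 = 0.669330 - (0.007815)·(0.669330 - 0.587000)/(0.007815 - (0.151686)) = 0.673802; f(s_3) = -0.000155

0.67380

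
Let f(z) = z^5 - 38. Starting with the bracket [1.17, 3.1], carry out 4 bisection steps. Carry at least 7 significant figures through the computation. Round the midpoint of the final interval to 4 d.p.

2.0747

f(1.170000) = -35.807552, f(3.100000) = 248.291510 (opposite signs)
step 1: m = 2.135000, f(m) = 6.359781 > 0 → root in [1.170000, 2.135000]
step 2: m = 1.652500, f(m) = -25.677258 < 0 → root in [1.652500, 2.135000]
step 3: m = 1.893750, f(m) = -13.643593 < 0 → root in [1.893750, 2.135000]
step 4: m = 2.014375, f(m) = -4.833350 < 0 → root in [2.014375, 2.135000]
Midpoint of [2.014375, 2.135000] = 2.074687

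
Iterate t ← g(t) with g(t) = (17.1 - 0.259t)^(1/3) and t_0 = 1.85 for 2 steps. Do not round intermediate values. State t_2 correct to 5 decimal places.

2.54268

t_1 = g(1.850000) = 2.552022
t_2 = g(2.552022) = 2.542682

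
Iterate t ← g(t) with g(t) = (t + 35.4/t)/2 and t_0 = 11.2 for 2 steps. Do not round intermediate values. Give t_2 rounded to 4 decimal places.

6.0552

t_1 = g(11.200000) = 7.180357
t_2 = g(7.180357) = 6.055237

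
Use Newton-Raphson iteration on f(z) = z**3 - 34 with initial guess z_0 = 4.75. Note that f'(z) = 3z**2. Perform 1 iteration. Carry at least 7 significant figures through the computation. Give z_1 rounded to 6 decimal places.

3.668975

z_0 = 4.750000: f = 73.171875, f' = 67.687500 → z_1 = 4.750000 - (73.171875)/(67.687500) = 3.668975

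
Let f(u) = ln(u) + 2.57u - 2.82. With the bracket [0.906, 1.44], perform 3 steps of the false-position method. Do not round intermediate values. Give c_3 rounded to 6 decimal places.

f(0.906000) = -0.590296, f(1.440000) = 1.245443
step 1: c = 1.077712, f(c) = 0.024559 > 0 → new bracket [0.906000, 1.077712]
step 2: c = 1.070853, f(c) = 0.000548 > 0 → new bracket [0.906000, 1.070853]
step 3: c = 1.070700, f(c) = 0.000012 > 0 → new bracket [0.906000, 1.070700]

1.070700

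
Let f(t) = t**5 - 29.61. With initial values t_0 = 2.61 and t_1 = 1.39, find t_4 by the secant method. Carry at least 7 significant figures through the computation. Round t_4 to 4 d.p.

1.8667

f(t_0) = 91.506284, f(t_1) = -24.421116
t_2 = 1.390000 - (-24.421116)·(1.390000 - 2.610000)/(-24.421116 - (91.506284)) = 1.647004; f(t_2) = -17.490833
t_3 = 1.647004 - (-17.490833)·(1.647004 - 1.390000)/(-17.490833 - (-24.421116)) = 2.295636; f(t_3) = 34.145166
t_4 = 2.295636 - (34.145166)·(2.295636 - 1.647004)/(34.145166 - (-17.490833)) = 1.866717; f(t_4) = -6.943079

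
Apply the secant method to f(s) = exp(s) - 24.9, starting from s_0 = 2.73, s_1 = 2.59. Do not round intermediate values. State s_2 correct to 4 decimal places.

f(s_0) = -9.567113, f(s_1) = -11.570228
s_2 = 2.590000 - (-11.570228)·(2.590000 - 2.730000)/(-11.570228 - (-9.567113)) = 3.398656; f(s_2) = 5.023865

3.3987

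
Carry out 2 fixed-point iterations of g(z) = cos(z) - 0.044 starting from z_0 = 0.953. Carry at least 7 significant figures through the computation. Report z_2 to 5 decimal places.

z_1 = g(0.953000) = 0.535240
z_2 = g(0.535240) = 0.816146

0.81615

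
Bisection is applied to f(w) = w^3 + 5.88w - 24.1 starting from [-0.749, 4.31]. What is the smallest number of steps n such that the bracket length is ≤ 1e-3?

13

Initial width b − a = 4.31 − -0.749 = 5.059000.
After n steps the width is (b−a)/2^n; need (b−a)/2^n ≤ 1e-3.
So n ≥ log₂(5.059000/1e-3) = log₂(5059.0000) ≈ 12.3046.
Hence n = 13.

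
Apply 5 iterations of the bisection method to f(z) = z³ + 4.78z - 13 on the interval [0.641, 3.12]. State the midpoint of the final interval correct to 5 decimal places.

f(0.641000) = -9.672645, f(3.120000) = 32.284928 (opposite signs)
step 1: m = 1.880500, f(m) = 2.638765 > 0 → root in [0.641000, 1.880500]
step 2: m = 1.260750, f(m) = -4.969665 < 0 → root in [1.260750, 1.880500]
step 3: m = 1.570625, f(m) = -1.617896 < 0 → root in [1.570625, 1.880500]
step 4: m = 1.725563, f(m) = 0.386165 > 0 → root in [1.570625, 1.725563]
step 5: m = 1.648094, f(m) = -0.645538 < 0 → root in [1.648094, 1.725563]
Midpoint of [1.648094, 1.725563] = 1.686828

1.68683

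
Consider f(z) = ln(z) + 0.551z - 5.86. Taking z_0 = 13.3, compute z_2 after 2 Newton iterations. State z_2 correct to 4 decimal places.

f'(z) = 1/z + 0.551
z_0 = 13.300000: f = 4.056064, f' = 0.626188 → z_1 = 13.300000 - (4.056064)/(0.626188) = 6.822609
z_1 = 6.822609: f = -0.180500, f' = 0.697571 → z_2 = 6.822609 - (-0.180500)/(0.697571) = 7.081365

7.0814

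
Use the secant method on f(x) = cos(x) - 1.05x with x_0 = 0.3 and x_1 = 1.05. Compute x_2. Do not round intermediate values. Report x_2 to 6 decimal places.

0.685663

Secant update: x_(k+1) = x_k − f(x_k)·(x_k − x_(k-1))/(f(x_k) − f(x_(k-1))).
f(x_0) = 0.640336, f(x_1) = -0.604929
x_2 = 1.050000 - (-0.604929)·(1.050000 - 0.300000)/(-0.604929 - (0.640336)) = 0.685663; f(x_2) = 0.054054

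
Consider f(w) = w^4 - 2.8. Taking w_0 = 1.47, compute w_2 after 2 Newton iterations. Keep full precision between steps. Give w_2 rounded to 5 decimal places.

f'(w) = 4w^3
w_0 = 1.470000: f = 1.869489, f' = 12.706092 → w_1 = 1.470000 - (1.869489)/(12.706092) = 1.322867
w_1 = 1.322867: f = 0.262417, f' = 9.259942 → w_2 = 1.322867 - (0.262417)/(9.259942) = 1.294528

1.29453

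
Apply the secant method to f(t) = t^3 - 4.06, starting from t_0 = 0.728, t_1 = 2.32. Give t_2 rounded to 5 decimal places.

1.21136

f(t_0) = -3.674172, f(t_1) = 8.427168
t_2 = 2.320000 - (8.427168)·(2.320000 - 0.728000)/(8.427168 - (-3.674172)) = 1.211358; f(t_2) = -2.282467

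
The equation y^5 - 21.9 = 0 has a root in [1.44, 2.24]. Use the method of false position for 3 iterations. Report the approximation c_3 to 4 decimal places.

1.8334

f(1.440000) = -15.708264, f(2.240000) = 34.494934
step 1: c = 1.690315, f(c) = -8.101300 < 0 → new bracket [1.690315, 2.240000]
step 2: c = 1.794859, f(c) = -3.272647 < 0 → new bracket [1.794859, 2.240000]
step 3: c = 1.833431, f(c) = -1.183187 < 0 → new bracket [1.833431, 2.240000]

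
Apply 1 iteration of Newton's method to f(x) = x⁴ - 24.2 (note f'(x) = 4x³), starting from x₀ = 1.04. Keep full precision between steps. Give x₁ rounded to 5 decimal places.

6.15843

x_0 = 1.040000: f = -23.030141, f' = 4.499456 → x_1 = 1.040000 - (-23.030141)/(4.499456) = 6.158428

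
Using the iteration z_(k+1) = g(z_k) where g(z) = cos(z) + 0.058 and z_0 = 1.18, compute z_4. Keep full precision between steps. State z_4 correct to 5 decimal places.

z_1 = g(1.180000) = 0.438925
z_2 = g(0.438925) = 0.963209
z_3 = g(0.963209) = 0.628888
z_4 = g(0.628888) = 0.866682

0.86668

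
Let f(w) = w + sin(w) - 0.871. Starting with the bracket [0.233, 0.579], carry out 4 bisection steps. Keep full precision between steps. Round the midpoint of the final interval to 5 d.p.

0.43844

f(0.233000) = -0.407103, f(0.579000) = 0.255187 (opposite signs)
step 1: m = 0.406000, f(m) = -0.070062 < 0 → root in [0.406000, 0.579000]
step 2: m = 0.492500, f(m) = 0.094330 > 0 → root in [0.406000, 0.492500]
step 3: m = 0.449250, f(m) = 0.012540 > 0 → root in [0.406000, 0.449250]
step 4: m = 0.427625, f(m) = -0.028664 < 0 → root in [0.427625, 0.449250]
Midpoint of [0.427625, 0.449250] = 0.438437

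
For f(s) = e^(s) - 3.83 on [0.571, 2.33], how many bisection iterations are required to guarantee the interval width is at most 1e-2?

Initial width b − a = 2.33 − 0.571 = 1.759000.
After n steps the width is (b−a)/2^n; need (b−a)/2^n ≤ 1e-2.
So n ≥ log₂(1.759000/1e-2) = log₂(175.9000) ≈ 7.4586.
Hence n = 8.

8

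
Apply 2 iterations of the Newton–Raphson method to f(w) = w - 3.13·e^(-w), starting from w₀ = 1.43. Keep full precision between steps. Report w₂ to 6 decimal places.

1.071494

Newton update: w ← w − f(w)/f'(w).
f'(w) = 1 + 3.13·e^(-w)
w_0 = 1.430000: f = 0.680963, f' = 1.749037 → w_1 = 1.430000 - (0.680963)/(1.749037) = 1.040664
w_1 = 1.040664: f = -0.064915, f' = 2.105579 → w_2 = 1.040664 - (-0.064915)/(2.105579) = 1.071494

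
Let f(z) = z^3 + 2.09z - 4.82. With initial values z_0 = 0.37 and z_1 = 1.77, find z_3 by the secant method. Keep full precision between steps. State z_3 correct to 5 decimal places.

1.22535

f(z_0) = -3.996047, f(z_1) = 4.424533
z_2 = 1.770000 - (4.424533)·(1.770000 - 0.370000)/(4.424533 - (-3.996047)) = 1.034380; f(z_2) = -1.551419
z_3 = 1.034380 - (-1.551419)·(1.034380 - 1.770000)/(-1.551419 - (4.424533)) = 1.225355; f(z_3) = -0.419146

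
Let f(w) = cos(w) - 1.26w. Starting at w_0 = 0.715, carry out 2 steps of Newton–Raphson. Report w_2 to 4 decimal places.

0.6377

Newton update: w ← w − f(w)/f'(w).
f'(w) = -sin(w) - 1.26
w_0 = 0.715000: f = -0.145807, f' = -1.915617 → w_1 = 0.715000 - (-0.145807)/(-1.915617) = 0.638885
w_1 = 0.638885: f = -0.002234, f' = -1.856301 → w_2 = 0.638885 - (-0.002234)/(-1.856301) = 0.637682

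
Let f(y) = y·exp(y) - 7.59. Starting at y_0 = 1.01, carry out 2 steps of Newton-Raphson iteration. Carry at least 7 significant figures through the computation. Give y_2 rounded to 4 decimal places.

1.6303

f'(y) = (y + 1)·exp(y)
y_0 = 1.010000: f = -4.816943, f' = 5.518658 → y_1 = 1.010000 - (-4.816943)/(5.518658) = 1.882847
y_1 = 1.882847: f = 4.784423, f' = 18.946611 → y_2 = 1.882847 - (4.784423)/(18.946611) = 1.630325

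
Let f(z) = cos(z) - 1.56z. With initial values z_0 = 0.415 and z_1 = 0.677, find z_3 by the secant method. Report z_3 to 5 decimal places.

f(z_0) = 0.267716, f(z_1) = -0.276664
z_2 = 0.677000 - (-0.276664)·(0.677000 - 0.415000)/(-0.276664 - (0.267716)) = 0.543847; f(z_2) = 0.007324
z_3 = 0.543847 - (0.007324)·(0.543847 - 0.677000)/(0.007324 - (-0.276664)) = 0.547281; f(z_3) = 0.000185

0.54728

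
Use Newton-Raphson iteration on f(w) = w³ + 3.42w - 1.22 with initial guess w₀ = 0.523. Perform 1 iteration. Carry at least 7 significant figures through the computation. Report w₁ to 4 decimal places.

0.3552

Newton update: w ← w − f(w)/f'(w).
f'(w) = 3w² + 3.42
w_0 = 0.523000: f = 0.711716, f' = 4.240587 → w_1 = 0.523000 - (0.711716)/(4.240587) = 0.355166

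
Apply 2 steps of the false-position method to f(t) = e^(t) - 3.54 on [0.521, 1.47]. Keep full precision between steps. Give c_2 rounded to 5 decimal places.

f(0.521000) = -1.856289, f(1.470000) = 0.809235
step 1: c = 1.181890, f(c) = -0.279469 < 0 → new bracket [1.181890, 1.470000]
step 2: c = 1.255848, f(c) = -0.029187 < 0 → new bracket [1.255848, 1.470000]

1.25585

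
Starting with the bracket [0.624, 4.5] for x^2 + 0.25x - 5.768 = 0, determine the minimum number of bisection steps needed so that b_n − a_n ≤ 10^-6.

Initial width b − a = 4.5 − 0.624 = 3.876000.
After n steps the width is (b−a)/2^n; need (b−a)/2^n ≤ 10^-6.
So n ≥ log₂(3.876000/10^-6) = log₂(3876000.0000) ≈ 21.8861.
Hence n = 22.

22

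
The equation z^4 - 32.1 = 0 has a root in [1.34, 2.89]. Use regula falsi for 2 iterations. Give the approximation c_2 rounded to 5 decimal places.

False-position update: c = (a·f(b) − b·f(a))/(f(b) − f(a)); replace the endpoint whose sign matches f(c).
f(1.340000) = -28.875821, f(2.890000) = 37.657574
step 1: c = 2.012708, f(c) = -15.689464 < 0 → new bracket [2.012708, 2.890000]
step 2: c = 2.270721, f(c) = -5.513873 < 0 → new bracket [2.270721, 2.890000]

2.27072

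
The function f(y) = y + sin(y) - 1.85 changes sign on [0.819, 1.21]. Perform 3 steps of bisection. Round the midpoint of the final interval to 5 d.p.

0.99006

f(0.819000) = -0.300537, f(1.210000) = 0.295616 (opposite signs)
step 1: m = 1.014500, f(m) = 0.013717 > 0 → root in [0.819000, 1.014500]
step 2: m = 0.916750, f(m) = -0.139621 < 0 → root in [0.916750, 1.014500]
step 3: m = 0.965625, f(m) = -0.061970 < 0 → root in [0.965625, 1.014500]
Midpoint of [0.965625, 1.014500] = 0.990062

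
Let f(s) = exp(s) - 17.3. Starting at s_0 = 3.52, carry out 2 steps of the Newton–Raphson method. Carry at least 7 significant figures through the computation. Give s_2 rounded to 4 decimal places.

2.8662

Newton update: s ← s − f(s)/f'(s).
f'(s) = exp(s)
s_0 = 3.520000: f = 16.484428, f' = 33.784428 → s_1 = 3.520000 - (16.484428)/(33.784428) = 3.032070
s_1 = 3.032070: f = 3.440125, f' = 20.740125 → s_2 = 3.032070 - (3.440125)/(20.740125) = 2.866202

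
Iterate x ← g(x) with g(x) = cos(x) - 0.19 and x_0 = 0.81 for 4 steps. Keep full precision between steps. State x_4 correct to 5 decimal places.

x_1 = g(0.810000) = 0.499498
x_2 = g(0.499498) = 0.687823
x_3 = g(0.687823) = 0.582630
x_4 = g(0.582630) = 0.645018

0.64502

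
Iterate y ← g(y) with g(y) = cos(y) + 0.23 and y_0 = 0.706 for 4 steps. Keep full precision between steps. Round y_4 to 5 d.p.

y_1 = g(0.706000) = 0.990963
y_2 = g(0.990963) = 0.777884
y_3 = g(0.777884) = 0.942400
y_4 = g(0.942400) = 0.817848

0.81785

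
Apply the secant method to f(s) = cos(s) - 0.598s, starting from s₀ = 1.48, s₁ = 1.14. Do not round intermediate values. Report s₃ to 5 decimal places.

f(s_0) = -0.794368, f(s_1) = -0.264125
s_2 = 1.140000 - (-0.264125)·(1.140000 - 1.480000)/(-0.264125 - (-0.794368)) = 0.970639; f(s_2) = -0.015669
s_3 = 0.970639 - (-0.015669)·(0.970639 - 1.140000)/(-0.015669 - (-0.264125)) = 0.959958; f(s_3) = -0.000500

0.95996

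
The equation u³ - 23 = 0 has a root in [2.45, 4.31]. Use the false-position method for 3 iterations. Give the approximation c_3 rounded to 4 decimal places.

2.8207

f(2.450000) = -8.293875, f(4.310000) = 57.062991
step 1: c = 2.686037, f(c) = -3.620805 < 0 → new bracket [2.686037, 4.310000]
step 2: c = 2.782933, f(c) = -1.446971 < 0 → new bracket [2.782933, 4.310000]
step 3: c = 2.820698, f(c) = -0.557575 < 0 → new bracket [2.820698, 4.310000]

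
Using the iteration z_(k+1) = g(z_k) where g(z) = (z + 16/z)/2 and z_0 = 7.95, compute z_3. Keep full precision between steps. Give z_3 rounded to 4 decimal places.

4.0011

z_1 = g(7.950000) = 4.981289
z_2 = g(4.981289) = 4.096655
z_3 = g(4.096655) = 4.001140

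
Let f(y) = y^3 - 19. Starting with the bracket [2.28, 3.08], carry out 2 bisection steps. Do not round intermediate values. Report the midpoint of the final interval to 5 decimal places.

f(2.280000) = -7.147648, f(3.080000) = 10.218112 (opposite signs)
step 1: m = 2.680000, f(m) = 0.248832 > 0 → root in [2.280000, 2.680000]
step 2: m = 2.480000, f(m) = -3.747008 < 0 → root in [2.480000, 2.680000]
Midpoint of [2.480000, 2.680000] = 2.580000

2.58000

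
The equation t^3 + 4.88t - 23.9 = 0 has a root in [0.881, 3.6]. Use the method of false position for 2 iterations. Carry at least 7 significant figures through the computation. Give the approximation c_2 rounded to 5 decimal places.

False-position update: c = (a·f(b) − b·f(a))/(f(b) − f(a)); replace the endpoint whose sign matches f(c).
f(0.881000) = -18.916922, f(3.600000) = 40.324000
step 1: c = 1.749236, f(c) = -10.011367 < 0 → new bracket [1.749236, 3.600000]
step 2: c = 2.117341, f(c) = -4.075060 < 0 → new bracket [2.117341, 3.600000]

2.11734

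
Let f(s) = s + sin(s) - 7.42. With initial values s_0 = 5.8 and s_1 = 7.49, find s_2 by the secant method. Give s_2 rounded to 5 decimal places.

f(s_0) = -2.084602, f(s_1) = 1.004487
s_2 = 7.490000 - (1.004487)·(7.490000 - 5.800000)/(1.004487 - (-2.084602)) = 6.940458; f(s_2) = 0.131419

6.94046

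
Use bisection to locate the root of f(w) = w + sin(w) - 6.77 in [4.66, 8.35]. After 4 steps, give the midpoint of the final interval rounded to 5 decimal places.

6.62031

f(4.660000) = -3.108628, f(8.350000) = 2.459484 (opposite signs)
step 1: m = 6.505000, f(m) = -0.045000 < 0 → root in [6.505000, 8.350000]
step 2: m = 7.427500, f(m) = 1.567927 > 0 → root in [6.505000, 7.427500]
step 3: m = 6.966250, f(m) = 0.827423 > 0 → root in [6.505000, 6.966250]
step 4: m = 6.735625, f(m) = 0.402786 > 0 → root in [6.505000, 6.735625]
Midpoint of [6.505000, 6.735625] = 6.620313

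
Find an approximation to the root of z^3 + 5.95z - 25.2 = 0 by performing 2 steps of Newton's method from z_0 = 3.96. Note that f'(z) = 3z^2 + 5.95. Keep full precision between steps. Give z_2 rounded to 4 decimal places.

Newton update: z ← z − f(z)/f'(z).
z_0 = 3.960000: f = 60.461136, f' = 52.994800 → z_1 = 3.960000 - (60.461136)/(52.994800) = 2.819112
z_1 = 2.819112: f = 13.978303, f' = 29.792176 → z_2 = 2.819112 - (13.978303)/(29.792176) = 2.349918

2.3499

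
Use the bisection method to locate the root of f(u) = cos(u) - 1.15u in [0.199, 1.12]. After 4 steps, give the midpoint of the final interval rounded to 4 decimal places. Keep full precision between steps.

0.6883

f(0.199000) = 0.751415, f(1.120000) = -0.852318 (opposite signs)
step 1: m = 0.659500, f(m) = 0.031874 > 0 → root in [0.659500, 1.120000]
step 2: m = 0.889750, f(m) = -0.393606 < 0 → root in [0.659500, 0.889750]
step 3: m = 0.774625, f(m) = -0.176135 < 0 → root in [0.659500, 0.774625]
step 4: m = 0.717063, f(m) = -0.070882 < 0 → root in [0.659500, 0.717063]
Midpoint of [0.659500, 0.717063] = 0.688281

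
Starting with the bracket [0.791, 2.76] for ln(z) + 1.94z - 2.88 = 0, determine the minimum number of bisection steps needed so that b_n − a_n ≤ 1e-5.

Initial width b − a = 2.76 − 0.791 = 1.969000.
After n steps the width is (b−a)/2^n; need (b−a)/2^n ≤ 1e-5.
So n ≥ log₂(1.969000/1e-5) = log₂(196900.0000) ≈ 17.5871.
Hence n = 18.

18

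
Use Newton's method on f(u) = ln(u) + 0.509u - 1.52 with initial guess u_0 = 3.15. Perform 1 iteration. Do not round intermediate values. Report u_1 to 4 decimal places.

1.6608

Newton update: u ← u − f(u)/f'(u).
f'(u) = 1/u + 0.509
u_0 = 3.150000: f = 1.230752, f' = 0.826460 → u_1 = 3.150000 - (1.230752)/(0.826460) = 1.660815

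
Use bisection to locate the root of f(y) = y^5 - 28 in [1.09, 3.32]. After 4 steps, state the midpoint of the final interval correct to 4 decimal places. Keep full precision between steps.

f(1.090000) = -26.461376, f(3.320000) = 375.357762 (opposite signs)
step 1: m = 2.205000, f(m) = 24.124628 > 0 → root in [1.090000, 2.205000]
step 2: m = 1.647500, f(m) = -15.862559 < 0 → root in [1.647500, 2.205000]
step 3: m = 1.926250, f(m) = -1.480627 < 0 → root in [1.926250, 2.205000]
step 4: m = 2.065625, f(m) = 9.606023 > 0 → root in [1.926250, 2.065625]
Midpoint of [1.926250, 2.065625] = 1.995937

1.9959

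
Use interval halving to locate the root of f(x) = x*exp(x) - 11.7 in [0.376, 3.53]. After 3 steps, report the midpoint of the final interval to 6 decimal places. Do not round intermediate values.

f(0.376000) = -11.152376, f(3.530000) = 108.757606 (opposite signs)
step 1: m = 1.953000, f(m) = 2.068270 > 0 → root in [0.376000, 1.953000]
step 2: m = 1.164500, f(m) = -7.968569 < 0 → root in [1.164500, 1.953000]
step 3: m = 1.558750, f(m) = -4.291454 < 0 → root in [1.558750, 1.953000]
Midpoint of [1.558750, 1.953000] = 1.755875

1.755875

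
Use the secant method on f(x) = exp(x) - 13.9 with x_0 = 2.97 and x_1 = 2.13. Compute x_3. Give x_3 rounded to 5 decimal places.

Secant update: x_(k+1) = x_k − f(x_k)·(x_k − x_(k-1))/(f(x_k) − f(x_(k-1))).
f(x_0) = 5.591920, f(x_1) = -5.485133
x_2 = 2.130000 - (-5.485133)·(2.130000 - 2.970000)/(-5.485133 - (5.591920)) = 2.545951; f(x_2) = -1.144647
x_3 = 2.545951 - (-1.144647)·(2.545951 - 2.130000)/(-1.144647 - (-5.485133)) = 2.655643; f(x_3) = 0.334137

2.65564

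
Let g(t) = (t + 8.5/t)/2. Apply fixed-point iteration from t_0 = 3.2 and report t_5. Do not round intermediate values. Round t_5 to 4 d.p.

2.9155

t_1 = g(3.200000) = 2.928125
t_2 = g(2.928125) = 2.915503
t_3 = g(2.915503) = 2.915476
t_4 = g(2.915476) = 2.915476
t_5 = g(2.915476) = 2.915476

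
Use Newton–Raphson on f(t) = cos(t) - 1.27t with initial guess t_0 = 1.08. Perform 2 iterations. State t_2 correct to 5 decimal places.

0.63442

f'(t) = -sin(t) - 1.27
t_0 = 1.080000: f = -0.900272, f' = -2.151958 → t_1 = 1.080000 - (-0.900272)/(-2.151958) = 0.661650
t_1 = 0.661650: f = -0.051316, f' = -1.884419 → t_2 = 0.661650 - (-0.051316)/(-1.884419) = 0.634418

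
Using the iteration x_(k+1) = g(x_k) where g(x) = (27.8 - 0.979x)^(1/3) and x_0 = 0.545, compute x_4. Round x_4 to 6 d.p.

2.921660

x_1 = g(0.545000) = 3.009836
x_2 = g(3.009836) = 2.918290
x_3 = g(2.918290) = 2.921794
x_4 = g(2.921794) = 2.921660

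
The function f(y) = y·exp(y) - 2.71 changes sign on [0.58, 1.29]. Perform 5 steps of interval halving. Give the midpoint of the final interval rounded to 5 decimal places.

0.99047

f(0.580000) = -1.674098, f(1.290000) = 1.976295 (opposite signs)
step 1: m = 0.935000, f(m) = -0.328355 < 0 → root in [0.935000, 1.290000]
step 2: m = 1.112500, f(m) = 0.674174 > 0 → root in [0.935000, 1.112500]
step 3: m = 1.023750, f(m) = 0.139725 > 0 → root in [0.935000, 1.023750]
step 4: m = 0.979375, f(m) = -0.102129 < 0 → root in [0.979375, 1.023750]
step 5: m = 1.001563, f(m) = 0.016786 > 0 → root in [0.979375, 1.001563]
Midpoint of [0.979375, 1.001563] = 0.990469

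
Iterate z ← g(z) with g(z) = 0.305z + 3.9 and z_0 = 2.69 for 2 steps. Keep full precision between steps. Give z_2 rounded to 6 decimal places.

5.339737

z_1 = g(2.690000) = 4.720450
z_2 = g(4.720450) = 5.339737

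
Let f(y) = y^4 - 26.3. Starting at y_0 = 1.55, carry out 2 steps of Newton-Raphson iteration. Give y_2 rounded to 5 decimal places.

Newton update: y ← y − f(y)/f'(y).
f'(y) = 4y^3
y_0 = 1.550000: f = -20.527994, f' = 14.895500 → y_1 = 1.550000 - (-20.527994)/(14.895500) = 2.928134
y_1 = 2.928134: f = 47.212931, f' = 100.422909 → y_2 = 2.928134 - (47.212931)/(100.422909) = 2.457993

2.45799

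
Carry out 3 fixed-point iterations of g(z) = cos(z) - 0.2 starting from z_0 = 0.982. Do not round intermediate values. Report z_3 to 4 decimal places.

z_1 = g(0.982000) = 0.355360
z_2 = g(0.355360) = 0.737521
z_3 = g(0.737521) = 0.540138

0.5401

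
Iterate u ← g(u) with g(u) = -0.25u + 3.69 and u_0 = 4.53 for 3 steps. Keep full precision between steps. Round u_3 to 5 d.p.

u_1 = g(4.530000) = 2.557500
u_2 = g(2.557500) = 3.050625
u_3 = g(3.050625) = 2.927344

2.92734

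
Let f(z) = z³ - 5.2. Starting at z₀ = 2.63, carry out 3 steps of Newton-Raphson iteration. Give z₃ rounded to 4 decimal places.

1.7332

f'(z) = 3z²
z_0 = 2.630000: f = 12.991447, f' = 20.750700 → z_1 = 2.630000 - (12.991447)/(20.750700) = 2.003927
z_1 = 2.003927: f = 2.847220, f' = 12.047174 → z_2 = 2.003927 - (2.847220)/(12.047174) = 1.767588
z_2 = 1.767588: f = 0.322595, f' = 9.373102 → z_3 = 1.767588 - (0.322595)/(9.373102) = 1.733171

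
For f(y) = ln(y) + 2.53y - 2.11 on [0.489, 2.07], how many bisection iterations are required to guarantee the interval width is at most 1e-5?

Initial width b − a = 2.07 − 0.489 = 1.581000.
After n steps the width is (b−a)/2^n; need (b−a)/2^n ≤ 1e-5.
So n ≥ log₂(1.581000/1e-5) = log₂(158100.0000) ≈ 17.2705.
Hence n = 18.

18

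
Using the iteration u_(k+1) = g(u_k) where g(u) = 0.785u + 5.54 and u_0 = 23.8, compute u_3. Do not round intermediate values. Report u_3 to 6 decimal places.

u_1 = g(23.800000) = 24.223000
u_2 = g(24.223000) = 24.555055
u_3 = g(24.555055) = 24.815718

24.815718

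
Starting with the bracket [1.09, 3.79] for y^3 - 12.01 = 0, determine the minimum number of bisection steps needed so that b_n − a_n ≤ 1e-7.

25

Initial width b − a = 3.79 − 1.09 = 2.700000.
After n steps the width is (b−a)/2^n; need (b−a)/2^n ≤ 1e-7.
So n ≥ log₂(2.700000/1e-7) = log₂(27000000.0000) ≈ 24.6865.
Hence n = 25.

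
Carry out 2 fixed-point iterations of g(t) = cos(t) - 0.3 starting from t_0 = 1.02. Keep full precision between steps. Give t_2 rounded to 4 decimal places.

t_1 = g(1.020000) = 0.223366
t_2 = g(0.223366) = 0.675157

0.6752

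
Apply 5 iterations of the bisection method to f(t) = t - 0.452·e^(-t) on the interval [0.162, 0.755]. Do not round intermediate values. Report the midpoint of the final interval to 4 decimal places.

f(0.162000) = -0.222399, f(0.755000) = 0.542555 (opposite signs)
step 1: m = 0.458500, f(m) = 0.172731 > 0 → root in [0.162000, 0.458500]
step 2: m = 0.310250, f(m) = -0.021185 < 0 → root in [0.310250, 0.458500]
step 3: m = 0.384375, f(m) = 0.076619 > 0 → root in [0.310250, 0.384375]
step 4: m = 0.347313, f(m) = 0.027936 > 0 → root in [0.310250, 0.347313]
step 5: m = 0.328781, f(m) = 0.003431 > 0 → root in [0.310250, 0.328781]
Midpoint of [0.310250, 0.328781] = 0.319516

0.3195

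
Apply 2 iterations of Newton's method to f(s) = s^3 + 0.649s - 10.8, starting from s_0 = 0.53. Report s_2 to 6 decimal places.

5.005258

f'(s) = 3s^2 + 0.649
s_0 = 0.530000: f = -10.307153, f' = 1.491700 → s_1 = 0.530000 - (-10.307153)/(1.491700) = 7.439669
s_1 = 7.439669: f = 405.804138, f' = 166.695017 → s_2 = 7.439669 - (405.804138)/(166.695017) = 5.005258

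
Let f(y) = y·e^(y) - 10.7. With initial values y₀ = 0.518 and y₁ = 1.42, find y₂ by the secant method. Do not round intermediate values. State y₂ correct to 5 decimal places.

2.28958

f(y_0) = -9.830451, f(y_1) = -4.825289
y_2 = 1.420000 - (-4.825289)·(1.420000 - 0.518000)/(-4.825289 - (-9.830451)) = 2.289584; f(y_2) = 11.900110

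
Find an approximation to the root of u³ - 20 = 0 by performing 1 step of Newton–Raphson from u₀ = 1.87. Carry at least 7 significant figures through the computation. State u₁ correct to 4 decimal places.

f'(u) = 3u²
u_0 = 1.870000: f = -13.460797, f' = 10.490700 → u_1 = 1.870000 - (-13.460797)/(10.490700) = 3.153117

3.1531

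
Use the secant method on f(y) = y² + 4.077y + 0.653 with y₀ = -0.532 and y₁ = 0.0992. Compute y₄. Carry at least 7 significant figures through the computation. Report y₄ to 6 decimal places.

-0.166995

f(y_0) = -1.232940, f(y_1) = 1.067279
y_2 = 0.099200 - (1.067279)·(0.099200 - -0.532000)/(1.067279 - (-1.232940)) = -0.193671; f(y_2) = -0.099087
y_3 = -0.193671 - (-0.099087)·(-0.193671 - 0.099200)/(-0.099087 - (1.067279)) = -0.168790; f(y_3) = -0.006668
y_4 = -0.168790 - (-0.006668)·(-0.168790 - -0.193671)/(-0.006668 - (-0.099087)) = -0.166995; f(y_4) = 0.000048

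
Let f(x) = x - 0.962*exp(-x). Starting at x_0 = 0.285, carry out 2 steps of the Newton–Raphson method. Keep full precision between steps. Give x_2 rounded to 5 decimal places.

0.55320

Newton update: x ← x − f(x)/f'(x).
f'(x) = 1 + 0.962*exp(-x)
x_0 = 0.285000: f = -0.438438, f' = 1.723438 → x_1 = 0.285000 - (-0.438438)/(1.723438) = 0.539397
x_1 = 0.539397: f = -0.021545, f' = 1.560942 → x_2 = 0.539397 - (-0.021545)/(1.560942) = 0.553200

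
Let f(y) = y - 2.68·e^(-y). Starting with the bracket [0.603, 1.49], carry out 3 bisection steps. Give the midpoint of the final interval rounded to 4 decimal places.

f(0.603000) = -0.863409, f(1.490000) = 0.886001 (opposite signs)
step 1: m = 1.046500, f(m) = 0.105379 > 0 → root in [0.603000, 1.046500]
step 2: m = 0.824750, f(m) = -0.350013 < 0 → root in [0.824750, 1.046500]
step 3: m = 0.935625, f(m) = -0.115848 < 0 → root in [0.935625, 1.046500]
Midpoint of [0.935625, 1.046500] = 0.991062

0.9911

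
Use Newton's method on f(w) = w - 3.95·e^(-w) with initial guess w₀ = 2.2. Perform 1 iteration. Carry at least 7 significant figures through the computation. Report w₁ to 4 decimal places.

f'(w) = 1 + 3.95·e^(-w)
w_0 = 2.200000: f = 1.762328, f' = 1.437672 → w_1 = 2.200000 - (1.762328)/(1.437672) = 0.974180

0.9742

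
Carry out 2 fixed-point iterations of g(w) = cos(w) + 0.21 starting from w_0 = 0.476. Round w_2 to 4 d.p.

0.6646

w_1 = g(0.476000) = 1.098835
w_2 = g(1.098835) = 0.664634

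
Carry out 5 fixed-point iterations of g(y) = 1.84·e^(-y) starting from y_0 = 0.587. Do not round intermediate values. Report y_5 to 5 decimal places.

0.90291

y_1 = g(0.587000) = 1.023027
y_2 = g(1.023027) = 0.661490
y_3 = g(0.661490) = 0.949591
y_4 = g(0.949591) = 0.711895
y_5 = g(0.711895) = 0.902913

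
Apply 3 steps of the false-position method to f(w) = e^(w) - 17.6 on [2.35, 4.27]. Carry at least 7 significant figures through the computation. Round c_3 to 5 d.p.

f(2.350000) = -7.114430, f(4.270000) = 53.921636
step 1: c = 2.573797, f(c) = -4.484467 < 0 → new bracket [2.573797, 4.270000]
step 2: c = 2.704033, f(c) = -2.660136 < 0 → new bracket [2.704033, 4.270000]
step 3: c = 2.777655, f(c) = -1.518727 < 0 → new bracket [2.777655, 4.270000]

2.77766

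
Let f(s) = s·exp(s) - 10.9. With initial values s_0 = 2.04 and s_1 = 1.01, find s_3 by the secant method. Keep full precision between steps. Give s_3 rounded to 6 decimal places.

1.898078

Secant update: s_(k+1) = s_k − f(s_k)·(s_k − s_(k-1))/(f(s_k) − f(s_(k-1))).
f(s_0) = 4.788843, f(s_1) = -8.126943
s_2 = 1.010000 - (-8.126943)·(1.010000 - 2.040000)/(-8.126943 - (4.788843)) = 1.658102; f(s_2) = -2.196057
s_3 = 1.658102 - (-2.196057)·(1.658102 - 1.010000)/(-2.196057 - (-8.126943)) = 1.898078; f(s_3) = 1.765987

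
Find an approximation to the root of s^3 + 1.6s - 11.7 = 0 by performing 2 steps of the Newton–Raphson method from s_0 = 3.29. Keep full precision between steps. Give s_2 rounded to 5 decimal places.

f'(s) = 3s^2 + 1.6
s_0 = 3.290000: f = 29.175289, f' = 34.072300 → s_1 = 3.290000 - (29.175289)/(34.072300) = 2.433724
s_1 = 2.433724: f = 6.608938, f' = 19.369039 → s_2 = 2.433724 - (6.608938)/(19.369039) = 2.092513

2.09251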